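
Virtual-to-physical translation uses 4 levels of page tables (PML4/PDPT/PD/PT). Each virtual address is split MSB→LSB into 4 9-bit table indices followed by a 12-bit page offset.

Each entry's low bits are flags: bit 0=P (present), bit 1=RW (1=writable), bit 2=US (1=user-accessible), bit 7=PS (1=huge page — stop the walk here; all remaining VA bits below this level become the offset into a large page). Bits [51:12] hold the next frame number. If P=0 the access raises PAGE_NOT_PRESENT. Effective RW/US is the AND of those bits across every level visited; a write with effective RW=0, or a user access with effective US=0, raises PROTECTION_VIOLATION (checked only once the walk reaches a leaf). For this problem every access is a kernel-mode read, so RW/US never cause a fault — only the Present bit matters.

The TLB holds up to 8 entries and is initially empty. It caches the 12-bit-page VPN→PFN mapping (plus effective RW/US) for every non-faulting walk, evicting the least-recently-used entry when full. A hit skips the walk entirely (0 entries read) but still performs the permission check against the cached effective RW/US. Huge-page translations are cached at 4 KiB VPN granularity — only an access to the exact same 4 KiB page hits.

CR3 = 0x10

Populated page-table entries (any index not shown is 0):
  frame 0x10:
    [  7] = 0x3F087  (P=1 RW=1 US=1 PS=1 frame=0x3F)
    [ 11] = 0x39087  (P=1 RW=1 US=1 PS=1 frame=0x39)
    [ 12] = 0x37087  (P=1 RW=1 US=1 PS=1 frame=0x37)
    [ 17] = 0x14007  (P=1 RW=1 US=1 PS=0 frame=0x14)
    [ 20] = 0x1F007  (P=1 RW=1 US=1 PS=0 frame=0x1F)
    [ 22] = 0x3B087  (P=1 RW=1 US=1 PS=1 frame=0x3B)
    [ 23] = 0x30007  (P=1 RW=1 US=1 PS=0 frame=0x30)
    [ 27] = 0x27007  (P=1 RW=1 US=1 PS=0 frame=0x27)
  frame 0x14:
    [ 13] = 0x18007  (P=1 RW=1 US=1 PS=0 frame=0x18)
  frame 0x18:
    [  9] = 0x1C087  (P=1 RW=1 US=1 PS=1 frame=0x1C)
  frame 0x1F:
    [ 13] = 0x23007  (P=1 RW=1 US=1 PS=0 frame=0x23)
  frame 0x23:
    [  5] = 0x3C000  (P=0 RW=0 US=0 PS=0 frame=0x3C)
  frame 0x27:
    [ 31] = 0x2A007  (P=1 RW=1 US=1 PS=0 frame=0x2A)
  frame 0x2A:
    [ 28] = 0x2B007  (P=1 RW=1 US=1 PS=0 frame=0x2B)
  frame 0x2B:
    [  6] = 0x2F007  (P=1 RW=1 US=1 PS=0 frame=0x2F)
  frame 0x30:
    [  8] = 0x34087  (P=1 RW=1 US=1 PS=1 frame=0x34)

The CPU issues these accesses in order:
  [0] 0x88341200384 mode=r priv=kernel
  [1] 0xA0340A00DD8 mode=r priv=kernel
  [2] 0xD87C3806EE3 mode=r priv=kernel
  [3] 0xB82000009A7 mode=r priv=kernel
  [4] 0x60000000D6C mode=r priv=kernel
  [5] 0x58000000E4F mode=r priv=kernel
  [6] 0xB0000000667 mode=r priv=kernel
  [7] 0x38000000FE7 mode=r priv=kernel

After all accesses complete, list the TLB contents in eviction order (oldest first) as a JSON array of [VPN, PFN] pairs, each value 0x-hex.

Walk each access:
#0 VA=0x88341200384 (r,kernel):
  L0 @0x10[17] → 0x14007  P=1,RW=1,US=1,PS=0
  L1 @0x14[13] → 0x18007  P=1,RW=1,US=1,PS=0
  L2 @0x18[9] → 0x1C087  P=1,RW=1,US=1,PS=1
  ✓ 0x1C384 (huge @L2)  — 3 lookups
#1 VA=0xA0340A00DD8 (r,kernel):
  L0 @0x10[20] → 0x1F007  P=1,RW=1,US=1,PS=0
  L1 @0x1F[13] → 0x23007  P=1,RW=1,US=1,PS=0
  L2 @0x23[5] → 0x3C000  P=0,RW=0,US=0,PS=0
  ⇒ fault: PAGE_NOT_PRESENT  — 3 lookups
#2 VA=0xD87C3806EE3 (r,kernel):
  L0 @0x10[27] → 0x27007  P=1,RW=1,US=1,PS=0
  L1 @0x27[31] → 0x2A007  P=1,RW=1,US=1,PS=0
  L2 @0x2A[28] → 0x2B007  P=1,RW=1,US=1,PS=0
  L3 @0x2B[6] → 0x2F007  P=1,RW=1,US=1,PS=0
  ✓ 0x2FEE3  — 4 lookups
#3 VA=0xB82000009A7 (r,kernel):
  L0 @0x10[23] → 0x30007  P=1,RW=1,US=1,PS=0
  L1 @0x30[8] → 0x34087  P=1,RW=1,US=1,PS=1
  ✓ 0x349A7 (huge @L1)  — 2 lookups
#4 VA=0x60000000D6C (r,kernel):
  L0 @0x10[12] → 0x37087  P=1,RW=1,US=1,PS=1
  ✓ 0x37D6C (huge @L0)  — 1 lookups
#5 VA=0x58000000E4F (r,kernel):
  L0 @0x10[11] → 0x39087  P=1,RW=1,US=1,PS=1
  ✓ 0x39E4F (huge @L0)  — 1 lookups
#6 VA=0xB0000000667 (r,kernel):
  L0 @0x10[22] → 0x3B087  P=1,RW=1,US=1,PS=1
  ✓ 0x3B667 (huge @L0)  — 1 lookups
#7 VA=0x38000000FE7 (r,kernel):
  L0 @0x10[7] → 0x3F087  P=1,RW=1,US=1,PS=1
  ✓ 0x3FFE7 (huge @L0)  — 1 lookups

TLB: [["0x88341200", "0x1C"], ["0xD87C3806", "0x2F"], ["0xB8200000", "0x34"], ["0x60000000", "0x37"], ["0x58000000", "0x39"], ["0xB0000000", "0x3B"], ["0x38000000", "0x3F"]]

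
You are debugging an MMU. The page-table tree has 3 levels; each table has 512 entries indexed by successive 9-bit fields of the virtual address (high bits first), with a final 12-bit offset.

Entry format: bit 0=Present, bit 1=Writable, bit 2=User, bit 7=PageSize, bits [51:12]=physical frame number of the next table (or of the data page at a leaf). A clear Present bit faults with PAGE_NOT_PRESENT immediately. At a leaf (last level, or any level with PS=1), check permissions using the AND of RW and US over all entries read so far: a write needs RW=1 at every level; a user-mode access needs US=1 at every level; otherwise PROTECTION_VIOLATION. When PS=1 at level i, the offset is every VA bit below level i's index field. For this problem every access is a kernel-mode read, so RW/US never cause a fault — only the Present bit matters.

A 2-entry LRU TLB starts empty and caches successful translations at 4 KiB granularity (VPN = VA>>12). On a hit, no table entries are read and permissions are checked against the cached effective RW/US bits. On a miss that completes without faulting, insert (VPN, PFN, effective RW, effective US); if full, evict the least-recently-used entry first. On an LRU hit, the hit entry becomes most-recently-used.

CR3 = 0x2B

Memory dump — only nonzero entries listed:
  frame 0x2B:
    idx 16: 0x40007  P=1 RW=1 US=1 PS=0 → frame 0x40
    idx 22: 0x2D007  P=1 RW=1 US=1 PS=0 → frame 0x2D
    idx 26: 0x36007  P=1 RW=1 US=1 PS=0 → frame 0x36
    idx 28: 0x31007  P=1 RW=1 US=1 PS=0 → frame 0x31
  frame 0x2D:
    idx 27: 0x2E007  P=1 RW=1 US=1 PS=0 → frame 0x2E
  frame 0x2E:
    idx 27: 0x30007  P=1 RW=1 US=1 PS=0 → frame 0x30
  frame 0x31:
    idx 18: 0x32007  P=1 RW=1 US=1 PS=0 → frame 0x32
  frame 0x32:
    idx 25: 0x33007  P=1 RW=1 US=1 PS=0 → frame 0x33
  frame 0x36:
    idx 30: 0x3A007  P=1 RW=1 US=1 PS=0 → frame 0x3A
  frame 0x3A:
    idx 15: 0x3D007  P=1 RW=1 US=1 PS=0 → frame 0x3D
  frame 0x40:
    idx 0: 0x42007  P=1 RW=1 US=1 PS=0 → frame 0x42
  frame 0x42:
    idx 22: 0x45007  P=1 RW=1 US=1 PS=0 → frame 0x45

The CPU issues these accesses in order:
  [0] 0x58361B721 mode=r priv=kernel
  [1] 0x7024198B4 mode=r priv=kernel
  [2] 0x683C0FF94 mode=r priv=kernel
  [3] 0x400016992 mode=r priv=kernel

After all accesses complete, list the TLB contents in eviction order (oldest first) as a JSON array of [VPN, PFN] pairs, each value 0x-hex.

Walk each access:
#0 VA=0x58361B721 (r,kernel):
  lvl0: tbl 0x2B, slot 22 ⇒ 0x2D007 (P1/RW1/US1/PS0)
  lvl1: tbl 0x2D, slot 27 ⇒ 0x2E007 (P1/RW1/US1/PS0)
  lvl2: tbl 0x2E, slot 27 ⇒ 0x30007 (P1/RW1/US1/PS0)
  ✓ 0x30721  — 3 lookups
#1 VA=0x7024198B4 (r,kernel):
  lvl0: tbl 0x2B, slot 28 ⇒ 0x31007 (P1/RW1/US1/PS0)
  lvl1: tbl 0x31, slot 18 ⇒ 0x32007 (P1/RW1/US1/PS0)
  lvl2: tbl 0x32, slot 25 ⇒ 0x33007 (P1/RW1/US1/PS0)
  ✓ 0x338B4  — 3 lookups
#2 VA=0x683C0FF94 (r,kernel):
  lvl0: tbl 0x2B, slot 26 ⇒ 0x36007 (P1/RW1/US1/PS0)
  lvl1: tbl 0x36, slot 30 ⇒ 0x3A007 (P1/RW1/US1/PS0)
  lvl2: tbl 0x3A, slot 15 ⇒ 0x3D007 (P1/RW1/US1/PS0)
  ✓ 0x3DF94  — 3 lookups
#3 VA=0x400016992 (r,kernel):
  lvl0: tbl 0x2B, slot 16 ⇒ 0x40007 (P1/RW1/US1/PS0)
  lvl1: tbl 0x40, slot 0 ⇒ 0x42007 (P1/RW1/US1/PS0)
  lvl2: tbl 0x42, slot 22 ⇒ 0x45007 (P1/RW1/US1/PS0)
  ✓ 0x45992  — 3 lookups

TLB: [["0x683C0F", "0x3D"], ["0x400016", "0x45"]]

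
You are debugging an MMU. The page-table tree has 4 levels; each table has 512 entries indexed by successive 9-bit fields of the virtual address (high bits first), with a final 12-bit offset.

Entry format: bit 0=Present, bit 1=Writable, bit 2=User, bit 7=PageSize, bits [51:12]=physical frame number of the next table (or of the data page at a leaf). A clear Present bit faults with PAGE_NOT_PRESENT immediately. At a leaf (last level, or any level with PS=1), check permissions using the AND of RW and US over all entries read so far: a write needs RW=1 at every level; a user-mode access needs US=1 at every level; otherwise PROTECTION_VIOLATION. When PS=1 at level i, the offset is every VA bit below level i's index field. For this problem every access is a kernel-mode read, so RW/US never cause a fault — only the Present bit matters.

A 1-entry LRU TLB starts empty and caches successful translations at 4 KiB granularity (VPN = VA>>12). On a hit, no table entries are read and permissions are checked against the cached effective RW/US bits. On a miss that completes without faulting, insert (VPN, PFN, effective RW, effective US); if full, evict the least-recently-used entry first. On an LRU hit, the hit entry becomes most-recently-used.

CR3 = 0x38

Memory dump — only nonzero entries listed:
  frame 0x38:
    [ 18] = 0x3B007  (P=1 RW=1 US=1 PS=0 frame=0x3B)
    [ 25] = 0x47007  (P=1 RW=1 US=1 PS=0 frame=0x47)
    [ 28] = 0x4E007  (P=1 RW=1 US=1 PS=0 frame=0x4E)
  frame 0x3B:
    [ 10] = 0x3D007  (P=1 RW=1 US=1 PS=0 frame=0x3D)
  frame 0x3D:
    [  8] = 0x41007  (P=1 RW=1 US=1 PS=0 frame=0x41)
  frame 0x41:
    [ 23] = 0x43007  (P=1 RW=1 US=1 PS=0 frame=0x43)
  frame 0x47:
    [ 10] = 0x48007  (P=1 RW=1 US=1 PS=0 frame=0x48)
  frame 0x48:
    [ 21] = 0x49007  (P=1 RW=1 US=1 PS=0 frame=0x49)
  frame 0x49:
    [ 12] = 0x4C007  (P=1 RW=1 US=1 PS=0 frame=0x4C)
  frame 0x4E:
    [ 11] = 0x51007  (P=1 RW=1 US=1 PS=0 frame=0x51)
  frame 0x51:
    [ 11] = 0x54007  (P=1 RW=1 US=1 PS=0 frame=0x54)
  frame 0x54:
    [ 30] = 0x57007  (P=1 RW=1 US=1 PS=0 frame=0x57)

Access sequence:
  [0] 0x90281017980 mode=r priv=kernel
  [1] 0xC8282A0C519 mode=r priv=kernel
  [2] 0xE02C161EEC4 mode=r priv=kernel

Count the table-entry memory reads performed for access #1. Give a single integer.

Walk each access:
#0 VA=0x90281017980 (r,kernel):
  L0: frame=0x38 idx=18 entry=0x3B007 [P=1 RW=1 US=1 PS=0]
  L1: frame=0x3B idx=10 entry=0x3D007 [P=1 RW=1 US=1 PS=0]
  L2: frame=0x3D idx=8 entry=0x41007 [P=1 RW=1 US=1 PS=0]
  L3: frame=0x41 idx=23 entry=0x43007 [P=1 RW=1 US=1 PS=0]
  ✓ 0x43980  — 4 lookups
#1 VA=0xC8282A0C519 (r,kernel):
  L0: frame=0x38 idx=25 entry=0x47007 [P=1 RW=1 US=1 PS=0]
  L1: frame=0x47 idx=10 entry=0x48007 [P=1 RW=1 US=1 PS=0]
  L2: frame=0x48 idx=21 entry=0x49007 [P=1 RW=1 US=1 PS=0]
  L3: frame=0x49 idx=12 entry=0x4C007 [P=1 RW=1 US=1 PS=0]
  ✓ 0x4C519  — 4 lookups
#2 VA=0xE02C161EEC4 (r,kernel):
  L0: frame=0x38 idx=28 entry=0x4E007 [P=1 RW=1 US=1 PS=0]
  L1: frame=0x4E idx=11 entry=0x51007 [P=1 RW=1 US=1 PS=0]
  L2: frame=0x51 idx=11 entry=0x54007 [P=1 RW=1 US=1 PS=0]
  L3: frame=0x54 idx=30 entry=0x57007 [P=1 RW=1 US=1 PS=0]
  ✓ 0x57EC4  — 4 lookups

Entries read for #1: 4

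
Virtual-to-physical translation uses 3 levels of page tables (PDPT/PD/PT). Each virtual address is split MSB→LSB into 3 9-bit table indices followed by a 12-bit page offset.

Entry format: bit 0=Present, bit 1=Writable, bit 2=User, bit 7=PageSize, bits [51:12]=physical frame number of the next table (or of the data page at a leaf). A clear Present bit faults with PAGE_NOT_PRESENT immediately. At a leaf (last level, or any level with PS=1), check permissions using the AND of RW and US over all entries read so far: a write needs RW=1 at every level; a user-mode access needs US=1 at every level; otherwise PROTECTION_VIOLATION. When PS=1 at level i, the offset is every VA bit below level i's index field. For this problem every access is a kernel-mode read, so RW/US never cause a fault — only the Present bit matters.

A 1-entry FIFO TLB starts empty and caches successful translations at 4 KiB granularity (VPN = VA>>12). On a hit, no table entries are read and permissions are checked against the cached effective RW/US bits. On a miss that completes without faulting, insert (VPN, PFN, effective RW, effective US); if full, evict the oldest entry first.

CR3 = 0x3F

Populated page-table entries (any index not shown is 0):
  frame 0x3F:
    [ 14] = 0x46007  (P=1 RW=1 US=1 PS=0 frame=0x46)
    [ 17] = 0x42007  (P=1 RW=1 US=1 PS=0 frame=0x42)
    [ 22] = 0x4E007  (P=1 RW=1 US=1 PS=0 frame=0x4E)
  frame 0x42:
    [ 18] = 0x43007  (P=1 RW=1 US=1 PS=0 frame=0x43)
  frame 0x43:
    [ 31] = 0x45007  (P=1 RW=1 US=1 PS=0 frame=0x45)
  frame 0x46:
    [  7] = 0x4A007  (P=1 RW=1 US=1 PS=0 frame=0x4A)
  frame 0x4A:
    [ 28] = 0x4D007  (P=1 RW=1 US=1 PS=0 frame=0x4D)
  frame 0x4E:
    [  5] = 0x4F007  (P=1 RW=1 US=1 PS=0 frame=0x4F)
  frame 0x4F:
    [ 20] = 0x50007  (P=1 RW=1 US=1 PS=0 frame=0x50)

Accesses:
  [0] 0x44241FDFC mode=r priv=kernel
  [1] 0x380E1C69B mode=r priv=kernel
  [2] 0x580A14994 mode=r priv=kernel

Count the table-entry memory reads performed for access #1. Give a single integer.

Trace:
#0 VA=0x44241FDFC (r,kernel):
  lvl0: tbl 0x3F, slot 17 ⇒ 0x42007 (P1/RW1/US1/PS0)
  lvl1: tbl 0x42, slot 18 ⇒ 0x43007 (P1/RW1/US1/PS0)
  lvl2: tbl 0x43, slot 31 ⇒ 0x45007 (P1/RW1/US1/PS0)
  → PA=0x45DFC  (3 entries read)
#1 VA=0x380E1C69B (r,kernel):
  lvl0: tbl 0x3F, slot 14 ⇒ 0x46007 (P1/RW1/US1/PS0)
  lvl1: tbl 0x46, slot 7 ⇒ 0x4A007 (P1/RW1/US1/PS0)
  lvl2: tbl 0x4A, slot 28 ⇒ 0x4D007 (P1/RW1/US1/PS0)
  → PA=0x4D69B  (3 entries read)
#2 VA=0x580A14994 (r,kernel):
  lvl0: tbl 0x3F, slot 22 ⇒ 0x4E007 (P1/RW1/US1/PS0)
  lvl1: tbl 0x4E, slot 5 ⇒ 0x4F007 (P1/RW1/US1/PS0)
  lvl2: tbl 0x4F, slot 20 ⇒ 0x50007 (P1/RW1/US1/PS0)
  → PA=0x50994  (3 entries read)

Entries read for #1: 3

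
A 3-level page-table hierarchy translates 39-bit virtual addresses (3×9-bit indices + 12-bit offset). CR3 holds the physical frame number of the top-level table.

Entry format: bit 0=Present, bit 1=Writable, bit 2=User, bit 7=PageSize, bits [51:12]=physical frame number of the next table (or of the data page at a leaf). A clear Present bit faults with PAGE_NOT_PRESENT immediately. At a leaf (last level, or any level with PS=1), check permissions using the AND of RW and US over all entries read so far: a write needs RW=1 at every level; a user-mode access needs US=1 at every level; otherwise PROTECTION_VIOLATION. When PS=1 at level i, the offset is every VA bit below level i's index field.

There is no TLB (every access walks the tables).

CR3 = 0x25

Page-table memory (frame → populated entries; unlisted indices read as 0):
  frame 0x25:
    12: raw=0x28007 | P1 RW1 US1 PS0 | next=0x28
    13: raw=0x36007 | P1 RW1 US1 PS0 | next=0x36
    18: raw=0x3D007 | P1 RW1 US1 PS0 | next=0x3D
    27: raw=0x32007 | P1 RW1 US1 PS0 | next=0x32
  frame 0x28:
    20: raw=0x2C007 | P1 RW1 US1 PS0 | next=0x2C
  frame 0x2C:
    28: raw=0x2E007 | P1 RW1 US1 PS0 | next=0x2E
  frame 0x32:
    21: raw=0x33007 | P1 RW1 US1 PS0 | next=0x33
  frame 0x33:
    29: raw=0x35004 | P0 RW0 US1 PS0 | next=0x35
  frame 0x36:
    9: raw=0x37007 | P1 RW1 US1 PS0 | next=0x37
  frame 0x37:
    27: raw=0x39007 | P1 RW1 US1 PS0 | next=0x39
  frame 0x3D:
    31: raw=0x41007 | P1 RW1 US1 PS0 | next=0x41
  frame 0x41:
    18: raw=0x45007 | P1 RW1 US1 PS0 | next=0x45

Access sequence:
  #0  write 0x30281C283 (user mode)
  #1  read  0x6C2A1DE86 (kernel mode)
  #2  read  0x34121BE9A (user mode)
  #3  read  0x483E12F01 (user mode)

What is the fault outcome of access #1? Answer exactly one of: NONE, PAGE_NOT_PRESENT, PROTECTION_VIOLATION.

Per-access translation:
#0 VA=0x30281C283 (w,user):
  L0 @0x25[12] → 0x28007  P=1,RW=1,US=1,PS=0
  L1 @0x28[20] → 0x2C007  P=1,RW=1,US=1,PS=0
  L2 @0x2C[28] → 0x2E007  P=1,RW=1,US=1,PS=0
  ✓ 0x2E283  — 3 lookups
#1 VA=0x6C2A1DE86 (r,kernel):
  L0 @0x25[27] → 0x32007  P=1,RW=1,US=1,PS=0
  L1 @0x32[21] → 0x33007  P=1,RW=1,US=1,PS=0
  L2 @0x33[29] → 0x35004  P=0,RW=0,US=1,PS=0
  ⇒ fault: PAGE_NOT_PRESENT  — 3 lookups
#2 VA=0x34121BE9A (r,user):
  L0 @0x25[13] → 0x36007  P=1,RW=1,US=1,PS=0
  L1 @0x36[9] → 0x37007  P=1,RW=1,US=1,PS=0
  L2 @0x37[27] → 0x39007  P=1,RW=1,US=1,PS=0
  ✓ 0x39E9A  — 3 lookups
#3 VA=0x483E12F01 (r,user):
  L0 @0x25[18] → 0x3D007  P=1,RW=1,US=1,PS=0
  L1 @0x3D[31] → 0x41007  P=1,RW=1,US=1,PS=0
  L2 @0x41[18] → 0x45007  P=1,RW=1,US=1,PS=0
  ✓ 0x45F01  — 3 lookups

Access #1 fault: PAGE_NOT_PRESENT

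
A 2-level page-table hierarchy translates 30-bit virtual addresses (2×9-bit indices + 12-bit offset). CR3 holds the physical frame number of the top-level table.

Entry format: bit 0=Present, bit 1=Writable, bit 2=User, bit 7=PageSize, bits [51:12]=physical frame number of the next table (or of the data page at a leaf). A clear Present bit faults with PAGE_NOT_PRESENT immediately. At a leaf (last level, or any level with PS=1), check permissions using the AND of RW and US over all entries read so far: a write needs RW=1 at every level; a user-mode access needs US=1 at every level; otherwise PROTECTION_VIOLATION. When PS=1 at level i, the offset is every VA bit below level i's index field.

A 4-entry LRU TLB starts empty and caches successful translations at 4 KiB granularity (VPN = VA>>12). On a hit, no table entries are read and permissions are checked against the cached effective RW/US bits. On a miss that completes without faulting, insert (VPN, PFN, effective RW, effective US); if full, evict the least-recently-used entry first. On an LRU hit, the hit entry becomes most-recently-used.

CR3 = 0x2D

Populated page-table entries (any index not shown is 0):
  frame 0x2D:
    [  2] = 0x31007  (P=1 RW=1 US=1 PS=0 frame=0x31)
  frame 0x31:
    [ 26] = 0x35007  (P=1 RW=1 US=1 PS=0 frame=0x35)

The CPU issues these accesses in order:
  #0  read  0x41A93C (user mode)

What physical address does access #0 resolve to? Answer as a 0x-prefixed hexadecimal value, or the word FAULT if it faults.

Trace:
#0 VA=0x41A93C (r,user):
  [0] read 0x2D idx=2: raw=0x31007 flags P=1 W=1 U=1 S=0
  [1] read 0x31 idx=26: raw=0x35007 flags P=1 W=1 U=1 S=0
  ✓ 0x3593C  — 2 lookups

Access #0 PA: 0x3593C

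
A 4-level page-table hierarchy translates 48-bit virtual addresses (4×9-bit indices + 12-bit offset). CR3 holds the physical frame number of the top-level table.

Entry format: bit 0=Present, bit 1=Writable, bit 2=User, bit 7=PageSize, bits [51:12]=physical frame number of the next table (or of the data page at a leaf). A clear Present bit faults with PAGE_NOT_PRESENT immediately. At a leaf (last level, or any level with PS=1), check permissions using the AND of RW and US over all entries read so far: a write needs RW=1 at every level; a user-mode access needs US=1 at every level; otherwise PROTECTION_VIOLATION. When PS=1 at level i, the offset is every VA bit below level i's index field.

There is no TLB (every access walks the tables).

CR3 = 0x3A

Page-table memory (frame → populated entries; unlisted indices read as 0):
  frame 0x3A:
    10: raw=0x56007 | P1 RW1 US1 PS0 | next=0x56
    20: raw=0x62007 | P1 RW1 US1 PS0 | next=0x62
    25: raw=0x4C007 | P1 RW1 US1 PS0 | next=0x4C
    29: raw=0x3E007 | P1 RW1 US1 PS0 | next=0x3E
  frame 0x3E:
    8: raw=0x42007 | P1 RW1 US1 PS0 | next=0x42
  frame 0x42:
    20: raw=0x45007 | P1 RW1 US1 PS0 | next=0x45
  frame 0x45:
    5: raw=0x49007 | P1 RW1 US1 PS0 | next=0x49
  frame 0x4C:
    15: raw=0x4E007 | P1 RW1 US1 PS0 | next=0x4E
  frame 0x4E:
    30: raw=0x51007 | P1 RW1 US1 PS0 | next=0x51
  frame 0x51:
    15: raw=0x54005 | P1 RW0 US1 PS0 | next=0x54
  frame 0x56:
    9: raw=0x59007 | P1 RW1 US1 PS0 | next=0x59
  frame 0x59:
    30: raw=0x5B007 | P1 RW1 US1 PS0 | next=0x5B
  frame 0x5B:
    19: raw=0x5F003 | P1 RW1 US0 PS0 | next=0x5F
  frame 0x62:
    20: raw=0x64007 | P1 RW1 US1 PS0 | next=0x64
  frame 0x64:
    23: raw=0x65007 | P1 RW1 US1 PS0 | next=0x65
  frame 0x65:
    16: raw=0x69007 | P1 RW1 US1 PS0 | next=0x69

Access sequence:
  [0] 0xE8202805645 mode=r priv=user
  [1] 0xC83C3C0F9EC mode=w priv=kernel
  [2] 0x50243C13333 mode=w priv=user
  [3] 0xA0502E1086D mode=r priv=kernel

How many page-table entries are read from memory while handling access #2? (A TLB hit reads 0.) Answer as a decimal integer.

Walk each access:
#0 VA=0xE8202805645 (r,user):
  lvl0: tbl 0x3A, slot 29 ⇒ 0x3E007 (P1/RW1/US1/PS0)
  lvl1: tbl 0x3E, slot 8 ⇒ 0x42007 (P1/RW1/US1/PS0)
  lvl2: tbl 0x42, slot 20 ⇒ 0x45007 (P1/RW1/US1/PS0)
  lvl3: tbl 0x45, slot 5 ⇒ 0x49007 (P1/RW1/US1/PS0)
  ⇒ phys 0x49645  [4 reads]
#1 VA=0xC83C3C0F9EC (w,kernel):
  lvl0: tbl 0x3A, slot 25 ⇒ 0x4C007 (P1/RW1/US1/PS0)
  lvl1: tbl 0x4C, slot 15 ⇒ 0x4E007 (P1/RW1/US1/PS0)
  lvl2: tbl 0x4E, slot 30 ⇒ 0x51007 (P1/RW1/US1/PS0)
  lvl3: tbl 0x51, slot 15 ⇒ 0x54005 (P1/RW0/US1/PS0)
  → PROTECTION_VIOLATION  (4 entries read)
#2 VA=0x50243C13333 (w,user):
  lvl0: tbl 0x3A, slot 10 ⇒ 0x56007 (P1/RW1/US1/PS0)
  lvl1: tbl 0x56, slot 9 ⇒ 0x59007 (P1/RW1/US1/PS0)
  lvl2: tbl 0x59, slot 30 ⇒ 0x5B007 (P1/RW1/US1/PS0)
  lvl3: tbl 0x5B, slot 19 ⇒ 0x5F003 (P1/RW1/US0/PS0)
  → PROTECTION_VIOLATION  (4 entries read)
#3 VA=0xA0502E1086D (r,kernel):
  lvl0: tbl 0x3A, slot 20 ⇒ 0x62007 (P1/RW1/US1/PS0)
  lvl1: tbl 0x62, slot 20 ⇒ 0x64007 (P1/RW1/US1/PS0)
  lvl2: tbl 0x64, slot 23 ⇒ 0x65007 (P1/RW1/US1/PS0)
  lvl3: tbl 0x65, slot 16 ⇒ 0x69007 (P1/RW1/US1/PS0)
  ⇒ phys 0x6986D  [4 reads]

Entries read for #2: 4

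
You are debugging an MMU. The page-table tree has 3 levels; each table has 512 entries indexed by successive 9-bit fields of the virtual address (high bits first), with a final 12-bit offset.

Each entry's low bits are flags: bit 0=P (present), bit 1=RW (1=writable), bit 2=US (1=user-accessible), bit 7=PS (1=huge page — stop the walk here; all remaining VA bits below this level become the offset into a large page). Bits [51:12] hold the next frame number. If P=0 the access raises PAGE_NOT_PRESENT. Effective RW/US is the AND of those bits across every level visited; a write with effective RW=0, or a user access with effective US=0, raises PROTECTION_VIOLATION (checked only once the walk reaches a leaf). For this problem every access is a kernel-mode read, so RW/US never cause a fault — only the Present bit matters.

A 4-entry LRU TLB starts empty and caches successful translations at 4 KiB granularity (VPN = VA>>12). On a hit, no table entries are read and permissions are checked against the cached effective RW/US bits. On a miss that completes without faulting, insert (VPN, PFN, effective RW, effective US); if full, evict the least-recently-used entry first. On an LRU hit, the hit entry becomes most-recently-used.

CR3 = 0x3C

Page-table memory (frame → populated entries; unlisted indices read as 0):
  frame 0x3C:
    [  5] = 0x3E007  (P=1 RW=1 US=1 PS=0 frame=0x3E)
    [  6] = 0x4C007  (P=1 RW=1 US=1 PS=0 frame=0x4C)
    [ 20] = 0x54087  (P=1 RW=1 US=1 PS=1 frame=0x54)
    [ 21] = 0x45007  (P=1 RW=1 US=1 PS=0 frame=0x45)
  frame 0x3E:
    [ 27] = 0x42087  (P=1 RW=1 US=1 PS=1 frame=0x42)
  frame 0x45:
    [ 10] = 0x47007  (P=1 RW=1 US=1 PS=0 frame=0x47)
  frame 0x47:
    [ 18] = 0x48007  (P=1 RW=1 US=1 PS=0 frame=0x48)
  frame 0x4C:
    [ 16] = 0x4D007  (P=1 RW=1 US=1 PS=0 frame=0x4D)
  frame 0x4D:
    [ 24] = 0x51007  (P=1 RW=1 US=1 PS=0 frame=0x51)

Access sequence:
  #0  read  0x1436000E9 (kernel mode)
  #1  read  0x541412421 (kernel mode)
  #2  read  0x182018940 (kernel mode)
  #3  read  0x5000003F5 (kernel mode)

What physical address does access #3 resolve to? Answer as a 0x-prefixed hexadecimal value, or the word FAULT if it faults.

Walk each access:
#0 VA=0x1436000E9 (r,kernel):
  [0] read 0x3C idx=5: raw=0x3E007 flags P=1 W=1 U=1 S=0
  [1] read 0x3E idx=27: raw=0x42087 flags P=1 W=1 U=1 S=1
  ✓ 0x420E9 (huge @L1)  — 2 lookups
#1 VA=0x541412421 (r,kernel):
  [0] read 0x3C idx=21: raw=0x45007 flags P=1 W=1 U=1 S=0
  [1] read 0x45 idx=10: raw=0x47007 flags P=1 W=1 U=1 S=0
  [2] read 0x47 idx=18: raw=0x48007 flags P=1 W=1 U=1 S=0
  ✓ 0x48421  — 3 lookups
#2 VA=0x182018940 (r,kernel):
  [0] read 0x3C idx=6: raw=0x4C007 flags P=1 W=1 U=1 S=0
  [1] read 0x4C idx=16: raw=0x4D007 flags P=1 W=1 U=1 S=0
  [2] read 0x4D idx=24: raw=0x51007 flags P=1 W=1 U=1 S=0
  ✓ 0x51940  — 3 lookups
#3 VA=0x5000003F5 (r,kernel):
  [0] read 0x3C idx=20: raw=0x54087 flags P=1 W=1 U=1 S=1
  ✓ 0x543F5 (huge @L0)  — 1 lookups

Access #3 PA: 0x543F5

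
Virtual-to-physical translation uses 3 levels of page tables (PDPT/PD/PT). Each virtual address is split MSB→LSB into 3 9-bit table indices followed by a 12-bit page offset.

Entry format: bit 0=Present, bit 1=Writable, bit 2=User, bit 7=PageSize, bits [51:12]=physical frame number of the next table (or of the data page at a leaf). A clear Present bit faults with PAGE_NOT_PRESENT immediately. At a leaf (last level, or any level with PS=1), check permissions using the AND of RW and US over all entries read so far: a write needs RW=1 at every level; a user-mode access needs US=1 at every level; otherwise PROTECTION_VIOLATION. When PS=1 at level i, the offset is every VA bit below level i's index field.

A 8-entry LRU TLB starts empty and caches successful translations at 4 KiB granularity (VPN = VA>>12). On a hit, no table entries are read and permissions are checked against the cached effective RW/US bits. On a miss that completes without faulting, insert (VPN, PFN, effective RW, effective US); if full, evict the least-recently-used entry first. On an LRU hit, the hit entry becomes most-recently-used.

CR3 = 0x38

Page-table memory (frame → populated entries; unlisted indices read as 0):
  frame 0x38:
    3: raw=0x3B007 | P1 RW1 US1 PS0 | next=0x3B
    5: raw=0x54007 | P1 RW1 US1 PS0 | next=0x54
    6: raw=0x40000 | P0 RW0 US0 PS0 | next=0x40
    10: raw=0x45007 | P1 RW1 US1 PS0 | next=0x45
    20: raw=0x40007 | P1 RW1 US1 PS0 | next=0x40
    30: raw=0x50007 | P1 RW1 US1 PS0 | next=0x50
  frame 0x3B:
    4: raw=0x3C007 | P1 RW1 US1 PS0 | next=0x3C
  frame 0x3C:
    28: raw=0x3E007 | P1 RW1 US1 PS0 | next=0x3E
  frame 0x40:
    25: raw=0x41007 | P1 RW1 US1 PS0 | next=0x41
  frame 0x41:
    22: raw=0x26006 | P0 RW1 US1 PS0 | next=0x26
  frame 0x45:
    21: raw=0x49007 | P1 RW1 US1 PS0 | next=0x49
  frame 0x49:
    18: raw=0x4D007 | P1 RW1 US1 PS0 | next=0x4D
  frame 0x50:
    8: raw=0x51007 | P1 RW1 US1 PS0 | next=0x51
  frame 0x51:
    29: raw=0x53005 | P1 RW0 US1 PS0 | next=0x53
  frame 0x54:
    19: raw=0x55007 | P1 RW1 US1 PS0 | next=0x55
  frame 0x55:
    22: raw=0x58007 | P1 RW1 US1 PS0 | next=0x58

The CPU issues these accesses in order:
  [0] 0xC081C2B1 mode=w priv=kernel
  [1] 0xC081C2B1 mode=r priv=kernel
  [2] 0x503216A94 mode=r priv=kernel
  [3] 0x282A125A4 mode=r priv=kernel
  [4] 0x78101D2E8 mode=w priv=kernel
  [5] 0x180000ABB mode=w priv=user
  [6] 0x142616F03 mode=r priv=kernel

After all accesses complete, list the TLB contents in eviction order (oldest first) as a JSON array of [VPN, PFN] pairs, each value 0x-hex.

Per-access translation:
#0 VA=0xC081C2B1 (w,kernel):
  L0: frame=0x38 idx=3 entry=0x3B007 [P=1 RW=1 US=1 PS=0]
  L1: frame=0x3B idx=4 entry=0x3C007 [P=1 RW=1 US=1 PS=0]
  L2: frame=0x3C idx=28 entry=0x3E007 [P=1 RW=1 US=1 PS=0]
  ✓ 0x3E2B1  — 3 lookups
#1 VA=0xC081C2B1 (r,kernel):
  TLB hit vpn=0xC081C → PA=0x3E2B1
#2 VA=0x503216A94 (r,kernel):
  L0: frame=0x38 idx=20 entry=0x40007 [P=1 RW=1 US=1 PS=0]
  L1: frame=0x40 idx=25 entry=0x41007 [P=1 RW=1 US=1 PS=0]
  L2: frame=0x41 idx=22 entry=0x26006 [P=0 RW=1 US=1 PS=0]
  ⇒ fault: PAGE_NOT_PRESENT  — 3 lookups
#3 VA=0x282A125A4 (r,kernel):
  L0: frame=0x38 idx=10 entry=0x45007 [P=1 RW=1 US=1 PS=0]
  L1: frame=0x45 idx=21 entry=0x49007 [P=1 RW=1 US=1 PS=0]
  L2: frame=0x49 idx=18 entry=0x4D007 [P=1 RW=1 US=1 PS=0]
  ✓ 0x4D5A4  — 3 lookups
#4 VA=0x78101D2E8 (w,kernel):
  L0: frame=0x38 idx=30 entry=0x50007 [P=1 RW=1 US=1 PS=0]
  L1: frame=0x50 idx=8 entry=0x51007 [P=1 RW=1 US=1 PS=0]
  L2: frame=0x51 idx=29 entry=0x53005 [P=1 RW=0 US=1 PS=0]
  ⇒ fault: PROTECTION_VIOLATION  — 3 lookups
#5 VA=0x180000ABB (w,user):
  L0: frame=0x38 idx=6 entry=0x40000 [P=0 RW=0 US=0 PS=0]
  ⇒ fault: PAGE_NOT_PRESENT  — 1 lookups
#6 VA=0x142616F03 (r,kernel):
  L0: frame=0x38 idx=5 entry=0x54007 [P=1 RW=1 US=1 PS=0]
  L1: frame=0x54 idx=19 entry=0x55007 [P=1 RW=1 US=1 PS=0]
  L2: frame=0x55 idx=22 entry=0x58007 [P=1 RW=1 US=1 PS=0]
  ✓ 0x58F03  — 3 lookups

TLB: [["0xC081C", "0x3E"], ["0x282A12", "0x4D"], ["0x142616", "0x58"]]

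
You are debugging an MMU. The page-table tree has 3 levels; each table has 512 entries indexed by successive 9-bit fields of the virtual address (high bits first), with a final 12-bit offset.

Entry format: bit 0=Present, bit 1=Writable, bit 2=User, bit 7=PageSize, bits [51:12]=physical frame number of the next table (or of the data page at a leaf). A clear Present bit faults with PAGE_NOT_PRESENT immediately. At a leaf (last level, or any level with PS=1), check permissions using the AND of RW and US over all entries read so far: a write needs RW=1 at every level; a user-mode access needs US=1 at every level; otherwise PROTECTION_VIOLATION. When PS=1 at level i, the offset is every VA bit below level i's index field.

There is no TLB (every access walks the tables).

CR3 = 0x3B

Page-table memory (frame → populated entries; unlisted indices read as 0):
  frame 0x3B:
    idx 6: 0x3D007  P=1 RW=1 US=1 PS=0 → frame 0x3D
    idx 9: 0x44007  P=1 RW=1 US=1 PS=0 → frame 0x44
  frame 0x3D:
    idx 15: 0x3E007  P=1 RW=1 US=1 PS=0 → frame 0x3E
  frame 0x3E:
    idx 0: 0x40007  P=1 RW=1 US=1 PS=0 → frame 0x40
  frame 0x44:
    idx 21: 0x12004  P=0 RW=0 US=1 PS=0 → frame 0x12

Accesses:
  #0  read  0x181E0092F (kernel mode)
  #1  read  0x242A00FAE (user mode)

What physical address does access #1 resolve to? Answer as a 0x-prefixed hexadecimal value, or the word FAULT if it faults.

Per-access translation:
#0 VA=0x181E0092F (r,kernel):
  L0 @0x3B[6] → 0x3D007  P=1,RW=1,US=1,PS=0
  L1 @0x3D[15] → 0x3E007  P=1,RW=1,US=1,PS=0
  L2 @0x3E[0] → 0x40007  P=1,RW=1,US=1,PS=0
  → PA=0x4092F  (3 entries read)
#1 VA=0x242A00FAE (r,user):
  L0 @0x3B[9] → 0x44007  P=1,RW=1,US=1,PS=0
  L1 @0x44[21] → 0x12004  P=0,RW=0,US=1,PS=0
  → PAGE_NOT_PRESENT  (2 entries read)

Access #1 PA: FAULT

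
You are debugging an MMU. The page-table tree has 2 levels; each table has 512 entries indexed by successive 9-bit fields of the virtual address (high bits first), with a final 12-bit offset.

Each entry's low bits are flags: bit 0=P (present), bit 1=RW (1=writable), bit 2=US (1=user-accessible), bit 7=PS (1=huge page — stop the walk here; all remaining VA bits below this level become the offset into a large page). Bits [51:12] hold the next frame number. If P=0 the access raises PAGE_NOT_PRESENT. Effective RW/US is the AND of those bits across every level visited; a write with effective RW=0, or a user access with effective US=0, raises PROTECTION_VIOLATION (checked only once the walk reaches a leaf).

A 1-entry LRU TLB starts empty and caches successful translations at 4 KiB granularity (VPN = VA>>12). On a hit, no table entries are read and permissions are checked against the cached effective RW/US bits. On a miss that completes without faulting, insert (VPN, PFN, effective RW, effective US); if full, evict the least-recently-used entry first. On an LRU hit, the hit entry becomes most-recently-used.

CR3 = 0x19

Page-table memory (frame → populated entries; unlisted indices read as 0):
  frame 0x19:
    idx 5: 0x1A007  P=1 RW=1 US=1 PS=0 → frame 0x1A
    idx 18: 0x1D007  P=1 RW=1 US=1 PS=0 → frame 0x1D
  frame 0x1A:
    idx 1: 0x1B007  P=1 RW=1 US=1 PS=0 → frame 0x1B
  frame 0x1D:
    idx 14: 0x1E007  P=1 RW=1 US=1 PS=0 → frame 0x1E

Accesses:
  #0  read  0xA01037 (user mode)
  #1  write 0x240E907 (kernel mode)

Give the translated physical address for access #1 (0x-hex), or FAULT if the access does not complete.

Per-access translation:
#0 VA=0xA01037 (r,user):
  lvl0: tbl 0x19, slot 5 ⇒ 0x1A007 (P1/RW1/US1/PS0)
  lvl1: tbl 0x1A, slot 1 ⇒ 0x1B007 (P1/RW1/US1/PS0)
  ⇒ phys 0x1B037  [2 reads]
#1 VA=0x240E907 (w,kernel):
  lvl0: tbl 0x19, slot 18 ⇒ 0x1D007 (P1/RW1/US1/PS0)
  lvl1: tbl 0x1D, slot 14 ⇒ 0x1E007 (P1/RW1/US1/PS0)
  ⇒ phys 0x1E907  [2 reads]

Access #1 PA: 0x1E907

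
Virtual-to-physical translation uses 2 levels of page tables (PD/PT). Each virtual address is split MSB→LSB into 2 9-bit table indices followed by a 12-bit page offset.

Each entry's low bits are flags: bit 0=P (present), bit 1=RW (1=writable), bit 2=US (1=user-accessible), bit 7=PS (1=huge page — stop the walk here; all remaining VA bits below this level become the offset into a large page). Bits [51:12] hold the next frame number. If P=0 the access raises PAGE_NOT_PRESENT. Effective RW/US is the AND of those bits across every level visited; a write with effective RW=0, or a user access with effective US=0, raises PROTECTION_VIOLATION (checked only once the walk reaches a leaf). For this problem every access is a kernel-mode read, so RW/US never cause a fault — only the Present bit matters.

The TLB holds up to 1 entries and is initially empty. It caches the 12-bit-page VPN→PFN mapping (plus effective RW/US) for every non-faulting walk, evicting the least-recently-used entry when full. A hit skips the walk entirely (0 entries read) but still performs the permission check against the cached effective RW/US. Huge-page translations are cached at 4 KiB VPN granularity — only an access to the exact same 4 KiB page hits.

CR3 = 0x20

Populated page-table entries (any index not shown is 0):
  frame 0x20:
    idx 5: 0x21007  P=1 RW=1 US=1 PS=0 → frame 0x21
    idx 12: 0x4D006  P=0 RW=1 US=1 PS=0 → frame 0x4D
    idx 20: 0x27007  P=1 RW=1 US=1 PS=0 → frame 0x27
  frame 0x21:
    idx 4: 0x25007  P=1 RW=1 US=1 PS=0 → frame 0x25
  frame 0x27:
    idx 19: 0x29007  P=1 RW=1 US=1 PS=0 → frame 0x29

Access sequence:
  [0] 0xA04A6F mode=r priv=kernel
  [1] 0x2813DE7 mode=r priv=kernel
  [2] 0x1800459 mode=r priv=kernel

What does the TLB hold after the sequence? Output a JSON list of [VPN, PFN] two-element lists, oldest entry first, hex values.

Walk each access:
#0 VA=0xA04A6F (r,kernel):
  L0: frame=0x20 idx=5 entry=0x21007 [P=1 RW=1 US=1 PS=0]
  L1: frame=0x21 idx=4 entry=0x25007 [P=1 RW=1 US=1 PS=0]
  ✓ 0x25A6F  — 2 lookups
#1 VA=0x2813DE7 (r,kernel):
  L0: frame=0x20 idx=20 entry=0x27007 [P=1 RW=1 US=1 PS=0]
  L1: frame=0x27 idx=19 entry=0x29007 [P=1 RW=1 US=1 PS=0]
  ✓ 0x29DE7  — 2 lookups
#2 VA=0x1800459 (r,kernel):
  L0: frame=0x20 idx=12 entry=0x4D006 [P=0 RW=1 US=1 PS=0]
  → PAGE_NOT_PRESENT  (1 entries read)

TLB: [["0x2813", "0x29"]]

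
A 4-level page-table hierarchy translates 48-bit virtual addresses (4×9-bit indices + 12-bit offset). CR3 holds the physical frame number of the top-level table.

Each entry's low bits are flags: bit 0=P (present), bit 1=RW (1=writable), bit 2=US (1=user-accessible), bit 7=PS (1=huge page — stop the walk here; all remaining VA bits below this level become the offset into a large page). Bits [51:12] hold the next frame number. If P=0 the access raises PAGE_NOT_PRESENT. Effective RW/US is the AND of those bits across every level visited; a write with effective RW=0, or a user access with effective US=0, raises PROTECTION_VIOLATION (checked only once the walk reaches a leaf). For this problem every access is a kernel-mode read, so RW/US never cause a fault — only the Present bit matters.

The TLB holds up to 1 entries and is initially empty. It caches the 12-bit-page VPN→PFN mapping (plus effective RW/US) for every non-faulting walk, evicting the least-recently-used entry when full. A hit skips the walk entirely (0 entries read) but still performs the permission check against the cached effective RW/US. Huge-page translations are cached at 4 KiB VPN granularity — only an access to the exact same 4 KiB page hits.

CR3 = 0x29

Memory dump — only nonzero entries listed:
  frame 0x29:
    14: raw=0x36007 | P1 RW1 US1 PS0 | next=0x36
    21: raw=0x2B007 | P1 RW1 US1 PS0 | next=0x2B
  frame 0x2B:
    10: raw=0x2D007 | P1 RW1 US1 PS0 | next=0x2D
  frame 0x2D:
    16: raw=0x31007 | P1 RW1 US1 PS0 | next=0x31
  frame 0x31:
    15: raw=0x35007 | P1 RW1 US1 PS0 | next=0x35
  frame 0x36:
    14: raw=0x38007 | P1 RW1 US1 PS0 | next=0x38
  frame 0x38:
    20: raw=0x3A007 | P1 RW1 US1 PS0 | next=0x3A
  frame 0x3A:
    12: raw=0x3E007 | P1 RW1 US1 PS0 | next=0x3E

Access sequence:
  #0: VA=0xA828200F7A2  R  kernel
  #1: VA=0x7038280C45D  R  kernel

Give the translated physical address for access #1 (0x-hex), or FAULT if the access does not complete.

Trace:
#0 VA=0xA828200F7A2 (r,kernel):
  L0: frame=0x29 idx=21 entry=0x2B007 [P=1 RW=1 US=1 PS=0]
  L1: frame=0x2B idx=10 entry=0x2D007 [P=1 RW=1 US=1 PS=0]
  L2: frame=0x2D idx=16 entry=0x31007 [P=1 RW=1 US=1 PS=0]
  L3: frame=0x31 idx=15 entry=0x35007 [P=1 RW=1 US=1 PS=0]
  ⇒ phys 0x357A2  [4 reads]
#1 VA=0x7038280C45D (r,kernel):
  L0: frame=0x29 idx=14 entry=0x36007 [P=1 RW=1 US=1 PS=0]
  L1: frame=0x36 idx=14 entry=0x38007 [P=1 RW=1 US=1 PS=0]
  L2: frame=0x38 idx=20 entry=0x3A007 [P=1 RW=1 US=1 PS=0]
  L3: frame=0x3A idx=12 entry=0x3E007 [P=1 RW=1 US=1 PS=0]
  ⇒ phys 0x3E45D  [4 reads]

Access #1 PA: 0x3E45D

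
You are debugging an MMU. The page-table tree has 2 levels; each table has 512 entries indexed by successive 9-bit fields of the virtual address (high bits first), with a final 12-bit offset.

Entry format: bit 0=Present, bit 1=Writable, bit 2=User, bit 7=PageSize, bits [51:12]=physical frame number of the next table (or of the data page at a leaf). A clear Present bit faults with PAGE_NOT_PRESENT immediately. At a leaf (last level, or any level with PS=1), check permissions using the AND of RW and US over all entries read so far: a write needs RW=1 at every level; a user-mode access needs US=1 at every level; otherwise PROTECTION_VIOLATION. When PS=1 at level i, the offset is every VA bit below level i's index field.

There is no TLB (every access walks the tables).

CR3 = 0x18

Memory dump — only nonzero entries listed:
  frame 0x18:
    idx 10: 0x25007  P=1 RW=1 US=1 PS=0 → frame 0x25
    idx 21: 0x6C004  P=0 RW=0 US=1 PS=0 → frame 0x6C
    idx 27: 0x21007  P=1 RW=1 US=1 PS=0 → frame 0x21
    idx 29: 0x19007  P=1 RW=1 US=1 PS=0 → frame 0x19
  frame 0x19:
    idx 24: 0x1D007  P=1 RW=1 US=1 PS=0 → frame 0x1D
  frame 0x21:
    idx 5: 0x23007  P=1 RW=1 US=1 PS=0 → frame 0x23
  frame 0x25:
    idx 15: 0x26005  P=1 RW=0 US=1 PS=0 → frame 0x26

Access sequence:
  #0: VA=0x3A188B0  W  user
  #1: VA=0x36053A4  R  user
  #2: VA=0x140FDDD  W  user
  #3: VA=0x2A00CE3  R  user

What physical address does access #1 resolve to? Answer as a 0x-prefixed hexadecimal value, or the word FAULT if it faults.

Trace:
#0 VA=0x3A188B0 (w,user):
  L0: frame=0x18 idx=29 entry=0x19007 [P=1 RW=1 US=1 PS=0]
  L1: frame=0x19 idx=24 entry=0x1D007 [P=1 RW=1 US=1 PS=0]
  ⇒ phys 0x1D8B0  [2 reads]
#1 VA=0x36053A4 (r,user):
  L0: frame=0x18 idx=27 entry=0x21007 [P=1 RW=1 US=1 PS=0]
  L1: frame=0x21 idx=5 entry=0x23007 [P=1 RW=1 US=1 PS=0]
  ⇒ phys 0x233A4  [2 reads]
#2 VA=0x140FDDD (w,user):
  L0: frame=0x18 idx=10 entry=0x25007 [P=1 RW=1 US=1 PS=0]
  L1: frame=0x25 idx=15 entry=0x26005 [P=1 RW=0 US=1 PS=0]
  → PROTECTION_VIOLATION  (2 entries read)
#3 VA=0x2A00CE3 (r,user):
  L0: frame=0x18 idx=21 entry=0x6C004 [P=0 RW=0 US=1 PS=0]
  → PAGE_NOT_PRESENT  (1 entries read)

Access #1 PA: 0x233A4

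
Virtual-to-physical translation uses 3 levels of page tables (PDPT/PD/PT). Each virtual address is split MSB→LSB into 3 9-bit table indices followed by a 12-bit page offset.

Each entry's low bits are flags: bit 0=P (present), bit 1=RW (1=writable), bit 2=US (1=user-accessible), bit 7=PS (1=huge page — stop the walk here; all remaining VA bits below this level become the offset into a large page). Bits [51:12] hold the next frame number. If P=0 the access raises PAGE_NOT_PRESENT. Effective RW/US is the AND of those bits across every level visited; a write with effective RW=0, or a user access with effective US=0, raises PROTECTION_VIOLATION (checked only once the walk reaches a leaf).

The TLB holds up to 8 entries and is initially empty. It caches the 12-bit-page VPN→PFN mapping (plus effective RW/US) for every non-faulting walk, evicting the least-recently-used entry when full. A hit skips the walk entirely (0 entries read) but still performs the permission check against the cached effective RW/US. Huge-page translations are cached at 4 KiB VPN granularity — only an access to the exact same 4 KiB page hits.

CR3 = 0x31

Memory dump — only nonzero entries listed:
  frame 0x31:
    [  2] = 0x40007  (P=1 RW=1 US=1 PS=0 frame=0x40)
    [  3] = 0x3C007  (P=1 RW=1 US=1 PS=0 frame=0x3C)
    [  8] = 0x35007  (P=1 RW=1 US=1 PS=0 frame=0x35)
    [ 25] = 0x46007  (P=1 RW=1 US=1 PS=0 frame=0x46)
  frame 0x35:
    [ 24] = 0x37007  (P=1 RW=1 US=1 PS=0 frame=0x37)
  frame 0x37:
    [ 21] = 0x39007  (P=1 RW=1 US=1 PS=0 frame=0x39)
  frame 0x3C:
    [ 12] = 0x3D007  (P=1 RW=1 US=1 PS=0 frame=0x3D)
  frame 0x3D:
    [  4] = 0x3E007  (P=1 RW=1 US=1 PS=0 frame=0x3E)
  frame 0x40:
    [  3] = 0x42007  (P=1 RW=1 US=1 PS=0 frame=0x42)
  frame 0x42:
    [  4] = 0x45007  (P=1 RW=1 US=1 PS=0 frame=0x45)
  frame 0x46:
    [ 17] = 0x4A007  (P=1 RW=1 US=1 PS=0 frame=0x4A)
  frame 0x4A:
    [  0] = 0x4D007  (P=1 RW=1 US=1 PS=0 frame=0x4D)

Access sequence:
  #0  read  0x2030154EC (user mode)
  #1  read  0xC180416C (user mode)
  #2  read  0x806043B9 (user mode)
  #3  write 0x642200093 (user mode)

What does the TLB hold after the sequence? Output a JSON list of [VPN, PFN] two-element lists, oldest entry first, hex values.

Trace:
#0 VA=0x2030154EC (r,user):
  lvl0: tbl 0x31, slot 8 ⇒ 0x35007 (P1/RW1/US1/PS0)
  lvl1: tbl 0x35, slot 24 ⇒ 0x37007 (P1/RW1/US1/PS0)
  lvl2: tbl 0x37, slot 21 ⇒ 0x39007 (P1/RW1/US1/PS0)
  → PA=0x394EC  (3 entries read)
#1 VA=0xC180416C (r,user):
  lvl0: tbl 0x31, slot 3 ⇒ 0x3C007 (P1/RW1/US1/PS0)
  lvl1: tbl 0x3C, slot 12 ⇒ 0x3D007 (P1/RW1/US1/PS0)
  lvl2: tbl 0x3D, slot 4 ⇒ 0x3E007 (P1/RW1/US1/PS0)
  → PA=0x3E16C  (3 entries read)
#2 VA=0x806043B9 (r,user):
  lvl0: tbl 0x31, slot 2 ⇒ 0x40007 (P1/RW1/US1/PS0)
  lvl1: tbl 0x40, slot 3 ⇒ 0x42007 (P1/RW1/US1/PS0)
  lvl2: tbl 0x42, slot 4 ⇒ 0x45007 (P1/RW1/US1/PS0)
  → PA=0x453B9  (3 entries read)
#3 VA=0x642200093 (w,user):
  lvl0: tbl 0x31, slot 25 ⇒ 0x46007 (P1/RW1/US1/PS0)
  lvl1: tbl 0x46, slot 17 ⇒ 0x4A007 (P1/RW1/US1/PS0)
  lvl2: tbl 0x4A, slot 0 ⇒ 0x4D007 (P1/RW1/US1/PS0)
  → PA=0x4D093  (3 entries read)

TLB: [["0x203015", "0x39"], ["0xC1804", "0x3E"], ["0x80604", "0x45"], ["0x642200", "0x4D"]]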